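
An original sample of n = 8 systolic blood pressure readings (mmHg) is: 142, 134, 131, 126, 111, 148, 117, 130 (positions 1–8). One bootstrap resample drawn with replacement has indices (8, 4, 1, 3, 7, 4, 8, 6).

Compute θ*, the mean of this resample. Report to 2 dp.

Resample values: 130, 126, 142, 131, 117, 126, 130, 148.
Mean = (130 + 126 + 142 + 131 + 117 + 126 + 130 + 148) / 8 = 1050.0 / 8 = 131.25

θ* = 131.25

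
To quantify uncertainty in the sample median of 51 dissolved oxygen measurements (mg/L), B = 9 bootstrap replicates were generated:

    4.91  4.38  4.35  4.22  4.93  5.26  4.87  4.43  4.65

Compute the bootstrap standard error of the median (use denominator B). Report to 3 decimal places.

SE* = 0.327

Bootstrap SE is the standard deviation of the 9 replicate medians.
Mean of replicates: (4.91 + 4.38 + 4.35 + 4.22 + 4.93 + 5.26 + 4.87 + 4.43 + 4.65) / 9 = 42.0000 / 9 = 4.6667
Sum of squared deviations: (+0.2433)² + (−0.2867)² + (−0.3167)² + (−0.4467)² + (+0.2633)² + (+0.5933)² + (+0.2033)² + (−0.2367)² + (−0.0167)² = 0.9602
Variance = 0.9602 / 9 = 0.1067
SE* = √0.1067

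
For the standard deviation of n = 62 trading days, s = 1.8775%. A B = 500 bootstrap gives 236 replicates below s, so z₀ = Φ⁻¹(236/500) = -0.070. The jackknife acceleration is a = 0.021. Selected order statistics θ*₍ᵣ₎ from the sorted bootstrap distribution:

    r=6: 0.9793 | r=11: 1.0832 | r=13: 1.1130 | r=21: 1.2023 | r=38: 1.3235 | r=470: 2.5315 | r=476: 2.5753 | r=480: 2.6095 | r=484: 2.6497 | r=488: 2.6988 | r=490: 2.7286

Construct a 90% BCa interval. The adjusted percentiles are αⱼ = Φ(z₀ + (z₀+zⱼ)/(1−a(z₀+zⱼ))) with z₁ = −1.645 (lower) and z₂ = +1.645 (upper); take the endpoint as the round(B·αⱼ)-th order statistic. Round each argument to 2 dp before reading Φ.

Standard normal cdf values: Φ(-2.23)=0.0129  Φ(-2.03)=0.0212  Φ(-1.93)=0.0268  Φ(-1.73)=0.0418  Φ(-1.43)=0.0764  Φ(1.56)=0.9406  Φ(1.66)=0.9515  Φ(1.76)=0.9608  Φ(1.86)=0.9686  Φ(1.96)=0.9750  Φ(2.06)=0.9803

Lower: z₀ + z₁ = -0.070 + (-1.645) = -1.715; 1 − a(z₀+z₁) = 1 − (0.021)(-1.715) = 1.0360; argument = -0.070 + (-1.715)/1.0360 = -1.7254 → -1.73.
α₁ = Φ(-1.73) = 0.0418; rank = round(500 × 0.0418) = 21; θ*₍21₎ = 1.2023.
Upper: z₀ + z₂ = 1.575; 1 − a(z₀+z₂) = 0.9669; argument = 1.5589 → 1.56; α₂ = 0.9406; rank = 470; θ*₍470₎ = 2.5315.

(1.2023, 2.5315)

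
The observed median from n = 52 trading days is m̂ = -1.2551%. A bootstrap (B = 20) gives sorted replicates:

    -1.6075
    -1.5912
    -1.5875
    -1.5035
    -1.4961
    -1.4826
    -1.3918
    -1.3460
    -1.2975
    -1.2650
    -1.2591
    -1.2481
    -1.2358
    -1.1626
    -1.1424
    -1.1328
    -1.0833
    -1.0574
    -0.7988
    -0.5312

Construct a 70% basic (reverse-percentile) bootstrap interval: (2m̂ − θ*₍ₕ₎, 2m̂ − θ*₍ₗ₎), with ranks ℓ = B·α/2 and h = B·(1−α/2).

(-1.4269, -0.9227)

Percentile endpoints at ranks 3 and 17: θ*₍3₎ = -1.5875, θ*₍17₎ = -1.0833.
Basic interval reflects these around m̂:
  lower = 2 × -1.2551 − -1.0833 = -1.4269
  upper = 2 × -1.2551 − -1.5875 = -0.9227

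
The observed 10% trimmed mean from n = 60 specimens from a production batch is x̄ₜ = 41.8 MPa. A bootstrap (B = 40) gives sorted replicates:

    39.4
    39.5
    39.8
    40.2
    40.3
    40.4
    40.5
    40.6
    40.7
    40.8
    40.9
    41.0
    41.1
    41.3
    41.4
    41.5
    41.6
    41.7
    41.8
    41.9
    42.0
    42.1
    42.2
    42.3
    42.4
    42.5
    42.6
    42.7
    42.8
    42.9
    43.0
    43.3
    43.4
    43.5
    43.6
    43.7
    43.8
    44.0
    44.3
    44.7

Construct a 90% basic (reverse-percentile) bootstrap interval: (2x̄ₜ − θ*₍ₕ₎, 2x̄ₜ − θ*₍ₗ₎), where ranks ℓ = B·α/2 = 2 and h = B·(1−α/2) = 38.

(39.6, 44.1)

Percentile endpoints at ranks 2 and 38: θ*₍2₎ = 39.5, θ*₍38₎ = 44.0.
Basic interval reflects these around x̄ₜ:
  lower = 2 × 41.8 − 44.0 = 39.6
  upper = 2 × 41.8 − 39.5 = 44.1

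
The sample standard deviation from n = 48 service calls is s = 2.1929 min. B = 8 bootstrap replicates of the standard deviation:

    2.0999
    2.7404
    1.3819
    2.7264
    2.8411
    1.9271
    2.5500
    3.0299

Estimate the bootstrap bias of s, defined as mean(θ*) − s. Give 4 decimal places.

bias = +0.2192

mean(θ*) = (2.0999 + 2.7404 + 1.3819 + 2.7264 + 2.8411 + 1.9271 + 2.5500 + 3.0299) / 8 = 2.41209
bias = 2.41209 − 2.1929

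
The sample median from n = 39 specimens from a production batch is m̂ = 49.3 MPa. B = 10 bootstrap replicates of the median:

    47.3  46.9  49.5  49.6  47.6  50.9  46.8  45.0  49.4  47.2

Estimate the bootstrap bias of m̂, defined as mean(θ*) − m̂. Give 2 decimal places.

mean(θ*) = (47.3 + 46.9 + 49.5 + 49.6 + 47.6 + 50.9 + 46.8 + 45.0 + 49.4 + 47.2) / 10 = 48.020
bias = 48.020 − 49.3

bias = −1.28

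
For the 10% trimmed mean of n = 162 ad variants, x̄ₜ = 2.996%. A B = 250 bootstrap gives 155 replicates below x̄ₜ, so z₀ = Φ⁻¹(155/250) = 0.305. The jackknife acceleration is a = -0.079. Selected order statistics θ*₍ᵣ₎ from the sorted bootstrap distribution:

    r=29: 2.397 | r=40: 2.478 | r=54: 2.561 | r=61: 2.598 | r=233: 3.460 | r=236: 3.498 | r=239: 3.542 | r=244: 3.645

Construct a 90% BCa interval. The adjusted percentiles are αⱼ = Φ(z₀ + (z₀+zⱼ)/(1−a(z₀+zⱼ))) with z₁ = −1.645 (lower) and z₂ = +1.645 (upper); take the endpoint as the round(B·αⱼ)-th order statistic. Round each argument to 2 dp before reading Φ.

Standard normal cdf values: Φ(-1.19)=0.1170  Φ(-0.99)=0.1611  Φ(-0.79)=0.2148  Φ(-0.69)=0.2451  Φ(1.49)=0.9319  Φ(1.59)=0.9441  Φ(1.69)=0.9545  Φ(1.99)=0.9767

Lower: z₀ + z₁ = 0.305 + (-1.645) = -1.340; 1 − a(z₀+z₁) = 1 − (-0.079)(-1.340) = 0.8941; argument = 0.305 + (-1.340)/0.8941 = -1.1936 → -1.19.
α₁ = Φ(-1.19) = 0.1170; rank = round(250 × 0.1170) = 29; θ*₍29₎ = 2.397.
Upper: z₀ + z₂ = 1.950; 1 − a(z₀+z₂) = 1.1541; argument = 1.9947 → 1.99; α₂ = 0.9767; rank = 244; θ*₍244₎ = 3.645.

(2.397, 3.645)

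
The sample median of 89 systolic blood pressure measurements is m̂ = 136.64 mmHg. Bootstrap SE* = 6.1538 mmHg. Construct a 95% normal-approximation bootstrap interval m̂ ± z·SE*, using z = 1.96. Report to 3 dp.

Margin = 1.96 × 6.1538 = 12.0614
Interval: 136.64 ± 12.0614

(124.579, 148.701)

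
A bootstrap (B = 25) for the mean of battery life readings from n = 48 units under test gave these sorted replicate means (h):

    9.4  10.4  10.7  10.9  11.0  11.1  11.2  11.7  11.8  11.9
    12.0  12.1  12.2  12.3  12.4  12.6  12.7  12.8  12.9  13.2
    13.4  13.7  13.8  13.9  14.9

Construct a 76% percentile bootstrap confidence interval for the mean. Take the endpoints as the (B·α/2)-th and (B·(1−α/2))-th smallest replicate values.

α = 0.24; lower rank = 25 × 0.120 = 3; upper rank = 25 × 0.880 = 22.
The 3rd smallest replicate is 10.7; the 22nd is 13.7.

(10.7, 13.7)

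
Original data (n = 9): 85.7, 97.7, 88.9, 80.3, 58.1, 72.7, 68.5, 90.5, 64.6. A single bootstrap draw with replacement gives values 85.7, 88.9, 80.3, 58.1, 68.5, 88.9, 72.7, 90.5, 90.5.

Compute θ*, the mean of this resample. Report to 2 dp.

Mean = (85.7 + 88.9 + 80.3 + 58.1 + 68.5 + 88.9 + 72.7 + 90.5 + 90.5) / 9 = 724.10 / 9 = 80.46

θ* = 80.46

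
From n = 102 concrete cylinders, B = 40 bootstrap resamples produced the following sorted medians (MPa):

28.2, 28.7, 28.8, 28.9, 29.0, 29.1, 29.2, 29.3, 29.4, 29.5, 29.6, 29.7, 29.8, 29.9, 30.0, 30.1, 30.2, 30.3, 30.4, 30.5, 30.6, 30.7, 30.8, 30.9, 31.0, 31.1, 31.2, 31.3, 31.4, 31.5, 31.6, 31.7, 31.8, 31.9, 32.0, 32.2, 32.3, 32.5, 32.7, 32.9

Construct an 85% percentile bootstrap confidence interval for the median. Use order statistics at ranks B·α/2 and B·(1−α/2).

α = 0.15; lower rank = 40 × 0.075 = 3; upper rank = 40 × 0.925 = 37.
The 3rd smallest replicate is 28.8; the 37th is 32.3.

(28.8, 32.3)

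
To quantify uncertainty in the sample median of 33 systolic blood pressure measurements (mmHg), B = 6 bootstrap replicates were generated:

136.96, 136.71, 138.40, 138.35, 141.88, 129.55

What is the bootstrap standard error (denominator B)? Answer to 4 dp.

Bootstrap SE is the standard deviation of the 6 replicate medians.
Mean of replicates: (136.96 + 136.71 + 138.40 + 138.35 + 141.88 + 129.55) / 6 = 821.85000 / 6 = 136.97500
Sum of squared deviations: (−0.01500)² + (−0.26500)² + (+1.42500)² + (+1.37500)² + (+4.90500)² + (−7.42500)² = 83.18135
Variance = 83.18135 / 6 = 13.86356
SE* = √13.86356

SE* = 3.7234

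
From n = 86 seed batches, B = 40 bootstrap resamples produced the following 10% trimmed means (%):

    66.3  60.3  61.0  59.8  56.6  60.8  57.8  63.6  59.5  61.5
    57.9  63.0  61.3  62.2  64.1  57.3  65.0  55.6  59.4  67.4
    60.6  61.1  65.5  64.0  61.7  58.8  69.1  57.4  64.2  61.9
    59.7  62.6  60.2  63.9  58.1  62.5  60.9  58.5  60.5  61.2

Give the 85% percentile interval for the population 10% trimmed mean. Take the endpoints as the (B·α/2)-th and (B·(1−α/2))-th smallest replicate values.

Sorted replicates: 55.6, 56.6, 57.3, 57.4, 57.8, 57.9, 58.1, 58.5, 58.8, 59.4, 59.5, 59.7, 59.8, 60.2, 60.3, 60.5, 60.6, 60.8, 60.9, 61.0, 61.1, 61.2, 61.3, 61.5, 61.7, 61.9, 62.2, 62.5, 62.6, 63.0, 63.6, 63.9, 64.0, 64.1, 64.2, 65.0, 65.5, 66.3, 67.4, 69.1
α = 0.15; lower rank = 40 × 0.075 = 3; upper rank = 40 × 0.925 = 37.
The 3rd smallest replicate is 57.3; the 37th is 65.5.

(57.3, 65.5)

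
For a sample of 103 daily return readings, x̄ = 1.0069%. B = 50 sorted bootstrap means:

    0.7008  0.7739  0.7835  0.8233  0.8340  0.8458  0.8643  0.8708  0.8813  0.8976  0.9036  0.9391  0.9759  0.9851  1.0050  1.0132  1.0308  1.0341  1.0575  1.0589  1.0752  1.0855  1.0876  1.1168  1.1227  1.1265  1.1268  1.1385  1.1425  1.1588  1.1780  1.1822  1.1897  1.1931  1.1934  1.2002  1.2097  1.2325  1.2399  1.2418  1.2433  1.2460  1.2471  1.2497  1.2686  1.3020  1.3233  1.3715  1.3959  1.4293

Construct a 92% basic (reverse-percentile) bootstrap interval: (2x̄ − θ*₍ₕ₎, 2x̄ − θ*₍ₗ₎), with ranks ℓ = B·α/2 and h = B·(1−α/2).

(0.6423, 1.2399)

Percentile endpoints at ranks 2 and 48: θ*₍2₎ = 0.7739, θ*₍48₎ = 1.3715.
Basic interval reflects these around x̄:
  lower = 2 × 1.0069 − 1.3715 = 0.6423
  upper = 2 × 1.0069 − 0.7739 = 1.2399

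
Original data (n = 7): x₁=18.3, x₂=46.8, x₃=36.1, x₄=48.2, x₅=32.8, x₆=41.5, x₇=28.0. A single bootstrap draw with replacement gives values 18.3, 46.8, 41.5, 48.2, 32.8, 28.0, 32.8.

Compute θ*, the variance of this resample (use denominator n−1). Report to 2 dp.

Mean = 35.4857; sum of squared deviations = 691.6486
s² = 691.6486 / 6 = 115.2748

θ* = 115.27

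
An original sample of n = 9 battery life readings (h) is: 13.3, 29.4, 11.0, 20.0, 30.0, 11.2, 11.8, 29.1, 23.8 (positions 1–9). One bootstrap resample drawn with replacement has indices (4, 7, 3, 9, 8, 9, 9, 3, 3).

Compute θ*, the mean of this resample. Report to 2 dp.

θ* = 18.37

Resample values: 20.0, 11.8, 11.0, 23.8, 29.1, 23.8, 23.8, 11.0, 11.0.
Mean = (20.0 + 11.8 + 11.0 + 23.8 + 29.1 + 23.8 + 23.8 + 11.0 + 11.0) / 9 = 165.30 / 9 = 18.37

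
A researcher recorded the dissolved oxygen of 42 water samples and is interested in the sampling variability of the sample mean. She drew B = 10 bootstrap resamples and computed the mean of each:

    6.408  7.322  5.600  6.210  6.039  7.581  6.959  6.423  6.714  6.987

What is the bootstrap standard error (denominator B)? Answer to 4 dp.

Bootstrap SE is the standard deviation of the 10 replicate means.
Mean of replicates: (6.408 + 7.322 + 5.600 + 6.210 + 6.039 + 7.581 + 6.959 + 6.423 + 6.714 + 6.987) / 10 = 66.24300 / 10 = 6.62430
Sum of squared deviations: (−0.21630)² + (+0.69770)² + (−1.02430)² + (−0.41430)² + (−0.58530)² + (+0.95670)² + (+0.33470)² + (−0.20130)² + (+0.08970)² + (+0.36270)² = 3.30440
Variance = 3.30440 / 10 = 0.33044
SE* = √0.33044

SE* = 0.5748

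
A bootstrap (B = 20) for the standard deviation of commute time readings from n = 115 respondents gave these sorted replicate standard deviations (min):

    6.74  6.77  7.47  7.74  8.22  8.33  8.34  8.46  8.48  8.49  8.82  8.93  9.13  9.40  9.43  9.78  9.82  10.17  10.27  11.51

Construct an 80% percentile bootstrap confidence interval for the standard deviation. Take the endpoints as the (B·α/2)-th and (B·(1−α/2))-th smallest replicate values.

(6.77, 10.17)

α = 0.20; lower rank = 20 × 0.100 = 2; upper rank = 20 × 0.900 = 18.
The 2nd smallest replicate is 6.77; the 18th is 10.17.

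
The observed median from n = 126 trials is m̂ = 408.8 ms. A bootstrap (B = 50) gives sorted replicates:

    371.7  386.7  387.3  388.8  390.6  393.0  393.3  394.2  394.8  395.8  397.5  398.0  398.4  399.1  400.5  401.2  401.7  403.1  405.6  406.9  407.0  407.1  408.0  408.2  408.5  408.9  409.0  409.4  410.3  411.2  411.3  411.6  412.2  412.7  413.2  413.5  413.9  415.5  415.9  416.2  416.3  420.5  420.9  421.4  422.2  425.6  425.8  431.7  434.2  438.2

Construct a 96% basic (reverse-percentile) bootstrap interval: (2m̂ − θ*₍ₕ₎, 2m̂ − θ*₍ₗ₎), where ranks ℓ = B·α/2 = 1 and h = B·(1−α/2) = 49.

(383.4, 445.9)

Percentile endpoints at ranks 1 and 49: θ*₍1₎ = 371.7, θ*₍49₎ = 434.2.
Basic interval reflects these around m̂:
  lower = 2 × 408.8 − 434.2 = 383.4
  upper = 2 × 408.8 − 371.7 = 445.9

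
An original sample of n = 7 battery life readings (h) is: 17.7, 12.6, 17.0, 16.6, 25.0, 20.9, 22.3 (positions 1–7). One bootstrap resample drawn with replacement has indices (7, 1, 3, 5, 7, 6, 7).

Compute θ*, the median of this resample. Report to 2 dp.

θ* = 22.30

Resample values: 22.3, 17.7, 17.0, 25.0, 22.3, 20.9, 22.3.
Sorted: 17.0, 17.7, 20.9, 22.3, 22.3, 22.3, 25.0
Median = middle value = 22.30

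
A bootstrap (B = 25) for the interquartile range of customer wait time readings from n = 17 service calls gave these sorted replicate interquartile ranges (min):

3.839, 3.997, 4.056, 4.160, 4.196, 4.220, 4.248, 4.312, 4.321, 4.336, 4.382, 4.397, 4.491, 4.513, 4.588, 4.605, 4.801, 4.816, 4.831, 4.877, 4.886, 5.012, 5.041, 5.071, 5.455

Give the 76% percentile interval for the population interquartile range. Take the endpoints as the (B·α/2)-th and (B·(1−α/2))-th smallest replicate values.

α = 0.24; lower rank = 25 × 0.120 = 3; upper rank = 25 × 0.880 = 22.
The 3rd smallest replicate is 4.056; the 22nd is 5.012.

(4.056, 5.012)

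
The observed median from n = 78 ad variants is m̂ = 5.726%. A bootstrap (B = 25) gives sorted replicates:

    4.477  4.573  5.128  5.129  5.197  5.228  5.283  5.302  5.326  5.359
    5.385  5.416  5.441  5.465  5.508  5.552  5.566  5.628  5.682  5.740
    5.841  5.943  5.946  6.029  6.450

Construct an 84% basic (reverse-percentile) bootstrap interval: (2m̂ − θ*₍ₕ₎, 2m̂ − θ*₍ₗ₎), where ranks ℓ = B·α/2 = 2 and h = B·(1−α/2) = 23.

Percentile endpoints at ranks 2 and 23: θ*₍2₎ = 4.573, θ*₍23₎ = 5.946.
Basic interval reflects these around m̂:
  lower = 2 × 5.726 − 5.946 = 5.506
  upper = 2 × 5.726 − 4.573 = 6.879

(5.506, 6.879)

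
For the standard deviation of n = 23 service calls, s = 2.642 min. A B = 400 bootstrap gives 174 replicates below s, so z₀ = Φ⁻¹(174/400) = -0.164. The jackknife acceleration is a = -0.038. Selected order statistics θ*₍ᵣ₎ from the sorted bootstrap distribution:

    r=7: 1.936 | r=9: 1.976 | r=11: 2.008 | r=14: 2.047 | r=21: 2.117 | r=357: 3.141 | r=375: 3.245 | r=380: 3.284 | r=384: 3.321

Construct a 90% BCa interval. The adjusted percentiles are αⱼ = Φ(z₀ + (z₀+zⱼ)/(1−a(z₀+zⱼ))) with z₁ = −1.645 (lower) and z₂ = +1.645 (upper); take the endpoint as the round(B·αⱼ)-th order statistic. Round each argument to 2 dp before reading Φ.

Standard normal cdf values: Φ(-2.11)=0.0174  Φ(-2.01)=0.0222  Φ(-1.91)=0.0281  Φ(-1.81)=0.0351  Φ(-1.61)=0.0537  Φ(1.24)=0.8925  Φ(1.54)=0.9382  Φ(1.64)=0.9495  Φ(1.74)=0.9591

Lower: z₀ + z₁ = -0.164 + (-1.645) = -1.809; 1 − a(z₀+z₁) = 1 − (-0.038)(-1.809) = 0.9313; argument = -0.164 + (-1.809)/0.9313 = -2.1065 → -2.11.
α₁ = Φ(-2.11) = 0.0174; rank = round(400 × 0.0174) = 7; θ*₍7₎ = 1.936.
Upper: z₀ + z₂ = 1.481; 1 − a(z₀+z₂) = 1.0563; argument = 1.2381 → 1.24; α₂ = 0.8925; rank = 357; θ*₍357₎ = 3.141.

(1.936, 3.141)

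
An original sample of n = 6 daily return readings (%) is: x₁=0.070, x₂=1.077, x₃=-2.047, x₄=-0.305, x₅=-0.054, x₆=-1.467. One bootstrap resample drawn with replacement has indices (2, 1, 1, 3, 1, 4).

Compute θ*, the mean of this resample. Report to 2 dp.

θ* = -0.18

Resample values: 1.077, 0.070, 0.070, -2.047, 0.070, -0.305.
Mean = (1.077 + 0.070 + 0.070 + (-2.047) + 0.070 + (-0.305)) / 6 = -1.0650 / 6 = -0.18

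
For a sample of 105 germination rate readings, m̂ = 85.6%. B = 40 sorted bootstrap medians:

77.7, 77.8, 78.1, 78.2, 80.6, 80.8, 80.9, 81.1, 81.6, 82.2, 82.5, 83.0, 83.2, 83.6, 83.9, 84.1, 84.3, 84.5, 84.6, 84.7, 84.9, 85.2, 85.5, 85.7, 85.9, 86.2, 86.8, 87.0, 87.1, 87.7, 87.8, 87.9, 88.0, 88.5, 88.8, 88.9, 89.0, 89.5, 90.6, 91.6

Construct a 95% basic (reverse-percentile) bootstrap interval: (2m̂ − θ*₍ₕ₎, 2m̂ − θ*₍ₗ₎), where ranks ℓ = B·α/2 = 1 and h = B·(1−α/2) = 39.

Percentile endpoints at ranks 1 and 39: θ*₍1₎ = 77.7, θ*₍39₎ = 90.6.
Basic interval reflects these around m̂:
  lower = 2 × 85.6 − 90.6 = 80.6
  upper = 2 × 85.6 − 77.7 = 93.5

(80.6, 93.5)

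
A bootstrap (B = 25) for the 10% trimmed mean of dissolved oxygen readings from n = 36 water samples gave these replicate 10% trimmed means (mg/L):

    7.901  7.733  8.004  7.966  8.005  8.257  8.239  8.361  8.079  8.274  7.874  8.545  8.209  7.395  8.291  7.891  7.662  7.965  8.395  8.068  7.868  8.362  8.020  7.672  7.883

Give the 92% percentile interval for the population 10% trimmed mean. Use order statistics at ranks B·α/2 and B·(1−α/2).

(7.395, 8.395)

Sorted replicates: 7.395, 7.662, 7.672, 7.733, 7.868, 7.874, 7.883, 7.891, 7.901, 7.965, 7.966, 8.004, 8.005, 8.020, 8.068, 8.079, 8.209, 8.239, 8.257, 8.274, 8.291, 8.361, 8.362, 8.395, 8.545
α = 0.08; lower rank = 25 × 0.040 = 1; upper rank = 25 × 0.960 = 24.
The 1st smallest replicate is 7.395; the 24th is 8.395.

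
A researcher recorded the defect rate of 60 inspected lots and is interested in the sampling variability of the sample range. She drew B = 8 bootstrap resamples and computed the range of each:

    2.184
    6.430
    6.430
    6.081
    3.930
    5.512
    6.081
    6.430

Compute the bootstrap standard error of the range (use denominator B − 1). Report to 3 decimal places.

SE* = 1.541

Bootstrap SE is the standard deviation of the 8 replicate ranges.
Mean of replicates: (2.184 + 6.430 + 6.430 + 6.081 + 3.930 + 5.512 + 6.081 + 6.430) / 8 = 43.0780 / 8 = 5.3848
Sum of squared deviations: (−3.2008)² + (+1.0452)² + (+1.0452)² + (+0.6963)² + (−1.4548)² + (+0.1272)² + (+0.6963)² + (+1.0452)² = 16.6245
Variance = 16.6245 / 7 = 2.3749
SE* = √2.3749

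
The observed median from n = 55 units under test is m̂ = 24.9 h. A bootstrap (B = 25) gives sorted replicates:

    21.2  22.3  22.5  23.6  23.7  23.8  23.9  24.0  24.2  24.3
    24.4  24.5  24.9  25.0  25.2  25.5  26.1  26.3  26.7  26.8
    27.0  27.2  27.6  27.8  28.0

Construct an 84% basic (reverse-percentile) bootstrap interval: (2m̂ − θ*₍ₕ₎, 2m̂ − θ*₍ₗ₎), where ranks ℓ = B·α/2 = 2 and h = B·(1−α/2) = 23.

(22.2, 27.5)

Percentile endpoints at ranks 2 and 23: θ*₍2₎ = 22.3, θ*₍23₎ = 27.6.
Basic interval reflects these around m̂:
  lower = 2 × 24.9 − 27.6 = 22.2
  upper = 2 × 24.9 − 22.3 = 27.5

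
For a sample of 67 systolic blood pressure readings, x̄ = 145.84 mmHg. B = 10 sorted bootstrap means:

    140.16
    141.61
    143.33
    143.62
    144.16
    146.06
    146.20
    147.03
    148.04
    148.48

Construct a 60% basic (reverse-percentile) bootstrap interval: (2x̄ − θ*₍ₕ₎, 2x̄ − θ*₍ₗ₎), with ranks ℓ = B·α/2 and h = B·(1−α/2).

Percentile endpoints at ranks 2 and 8: θ*₍2₎ = 141.61, θ*₍8₎ = 147.03.
Basic interval reflects these around x̄:
  lower = 2 × 145.84 − 147.03 = 144.65
  upper = 2 × 145.84 − 141.61 = 150.07

(144.65, 150.07)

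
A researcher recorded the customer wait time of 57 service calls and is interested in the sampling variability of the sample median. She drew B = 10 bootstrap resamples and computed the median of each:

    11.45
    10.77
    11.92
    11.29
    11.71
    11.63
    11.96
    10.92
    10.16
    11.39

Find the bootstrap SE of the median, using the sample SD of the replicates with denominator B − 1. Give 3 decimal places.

SE* = 0.563

Bootstrap SE is the standard deviation of the 10 replicate medians.
Mean of replicates: (11.45 + 10.77 + 11.92 + 11.29 + 11.71 + 11.63 + 11.96 + 10.92 + 10.16 + 11.39) / 10 = 113.2000 / 10 = 11.3200
Sum of squared deviations: (+0.1300)² + (−0.5500)² + (+0.6000)² + (−0.0300)² + (+0.3900)² + (+0.3100)² + (+0.6400)² + (−0.4000)² + (−1.1600)² + (+0.0700)² = 2.8486
Variance = 2.8486 / 9 = 0.3165
SE* = √0.3165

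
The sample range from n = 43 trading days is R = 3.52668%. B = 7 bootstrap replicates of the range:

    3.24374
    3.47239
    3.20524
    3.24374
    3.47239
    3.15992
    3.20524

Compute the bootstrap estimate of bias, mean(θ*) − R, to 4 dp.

bias = −0.2406

mean(θ*) = (3.24374 + 3.47239 + 3.20524 + 3.24374 + 3.47239 + 3.15992 + 3.20524) / 7 = 3.28609
bias = 3.28609 − 3.52668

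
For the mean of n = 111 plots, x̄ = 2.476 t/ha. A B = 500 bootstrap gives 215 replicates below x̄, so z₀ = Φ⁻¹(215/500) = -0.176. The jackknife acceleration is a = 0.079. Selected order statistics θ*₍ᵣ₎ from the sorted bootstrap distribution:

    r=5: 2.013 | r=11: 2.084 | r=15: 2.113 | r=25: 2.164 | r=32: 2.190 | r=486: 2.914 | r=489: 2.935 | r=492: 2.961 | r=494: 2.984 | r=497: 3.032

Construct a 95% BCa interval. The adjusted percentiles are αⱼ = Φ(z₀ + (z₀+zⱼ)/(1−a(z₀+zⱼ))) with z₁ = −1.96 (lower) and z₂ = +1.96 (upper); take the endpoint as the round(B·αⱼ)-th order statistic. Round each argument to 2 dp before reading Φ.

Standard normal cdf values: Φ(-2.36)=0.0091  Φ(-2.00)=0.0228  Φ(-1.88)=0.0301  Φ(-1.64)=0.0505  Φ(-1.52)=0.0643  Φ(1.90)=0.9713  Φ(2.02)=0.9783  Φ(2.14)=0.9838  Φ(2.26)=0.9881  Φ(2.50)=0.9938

(2.084, 2.914)

Lower: z₀ + z₁ = -0.176 + (-1.960) = -2.136; 1 − a(z₀+z₁) = 1 − (0.079)(-2.136) = 1.1687; argument = -0.176 + (-2.136)/1.1687 = -2.0036 → -2.00.
α₁ = Φ(-2.00) = 0.0228; rank = round(500 × 0.0228) = 11; θ*₍11₎ = 2.084.
Upper: z₀ + z₂ = 1.784; 1 − a(z₀+z₂) = 0.8591; argument = 1.9007 → 1.90; α₂ = 0.9713; rank = 486; θ*₍486₎ = 2.914.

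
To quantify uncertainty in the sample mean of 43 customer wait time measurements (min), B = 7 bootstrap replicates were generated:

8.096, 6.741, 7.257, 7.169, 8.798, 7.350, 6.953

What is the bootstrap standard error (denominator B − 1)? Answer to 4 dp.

Bootstrap SE is the standard deviation of the 7 replicate means.
Mean of replicates: (8.096 + 6.741 + 7.257 + 7.169 + 8.798 + 7.350 + 6.953) / 7 = 52.36400 / 7 = 7.48057
Sum of squared deviations: (+0.61543)² + (−0.73957)² + (−0.22357)² + (−0.31157)² + (+1.31743)² + (−0.13057)² + (−0.52757)² = 3.10378
Variance = 3.10378 / 6 = 0.51730
SE* = √0.51730

SE* = 0.7192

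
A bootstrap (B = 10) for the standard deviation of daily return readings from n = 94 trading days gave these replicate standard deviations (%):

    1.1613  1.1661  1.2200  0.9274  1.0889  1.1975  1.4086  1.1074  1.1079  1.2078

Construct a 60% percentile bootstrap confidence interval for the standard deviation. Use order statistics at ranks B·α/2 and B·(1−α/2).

(1.0889, 1.2078)

Sorted replicates: 0.9274, 1.0889, 1.1074, 1.1079, 1.1613, 1.1661, 1.1975, 1.2078, 1.2200, 1.4086
α = 0.40; lower rank = 10 × 0.200 = 2; upper rank = 10 × 0.800 = 8.
The 2nd smallest replicate is 1.0889; the 8th is 1.2078.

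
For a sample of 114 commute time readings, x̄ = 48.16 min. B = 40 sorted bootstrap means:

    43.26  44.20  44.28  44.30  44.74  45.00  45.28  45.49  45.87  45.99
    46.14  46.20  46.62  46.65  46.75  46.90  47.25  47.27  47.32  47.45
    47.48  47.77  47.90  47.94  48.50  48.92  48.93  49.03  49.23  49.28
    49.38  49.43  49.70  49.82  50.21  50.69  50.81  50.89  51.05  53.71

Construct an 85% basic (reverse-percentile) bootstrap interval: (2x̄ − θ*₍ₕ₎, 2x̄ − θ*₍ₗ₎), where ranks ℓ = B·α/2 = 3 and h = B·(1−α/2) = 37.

(45.51, 52.04)

Percentile endpoints at ranks 3 and 37: θ*₍3₎ = 44.28, θ*₍37₎ = 50.81.
Basic interval reflects these around x̄:
  lower = 2 × 48.16 − 50.81 = 45.51
  upper = 2 × 48.16 − 44.28 = 52.04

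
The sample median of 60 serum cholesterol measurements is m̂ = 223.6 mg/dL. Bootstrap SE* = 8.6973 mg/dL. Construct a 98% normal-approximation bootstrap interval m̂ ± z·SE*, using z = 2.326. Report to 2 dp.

Margin = 2.326 × 8.6973 = 20.230
Interval: 223.6 ± 20.230

(203.37, 243.83)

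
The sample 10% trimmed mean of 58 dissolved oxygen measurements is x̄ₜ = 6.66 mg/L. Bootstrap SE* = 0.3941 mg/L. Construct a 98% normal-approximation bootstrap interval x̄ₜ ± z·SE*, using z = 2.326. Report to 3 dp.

Margin = 2.326 × 0.3941 = 0.9167
Interval: 6.66 ± 0.9167

(5.743, 7.577)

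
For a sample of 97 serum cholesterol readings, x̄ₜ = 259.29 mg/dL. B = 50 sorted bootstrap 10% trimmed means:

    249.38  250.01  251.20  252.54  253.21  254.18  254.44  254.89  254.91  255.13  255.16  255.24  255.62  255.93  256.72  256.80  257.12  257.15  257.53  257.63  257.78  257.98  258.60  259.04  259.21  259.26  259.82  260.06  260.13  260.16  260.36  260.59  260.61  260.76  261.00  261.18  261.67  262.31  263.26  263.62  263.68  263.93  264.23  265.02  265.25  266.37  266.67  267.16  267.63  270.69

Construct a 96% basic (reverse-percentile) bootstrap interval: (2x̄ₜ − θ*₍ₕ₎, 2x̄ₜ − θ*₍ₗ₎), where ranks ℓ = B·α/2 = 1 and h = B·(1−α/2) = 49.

(250.95, 269.20)

Percentile endpoints at ranks 1 and 49: θ*₍1₎ = 249.38, θ*₍49₎ = 267.63.
Basic interval reflects these around x̄ₜ:
  lower = 2 × 259.29 − 267.63 = 250.95
  upper = 2 × 259.29 − 249.38 = 269.20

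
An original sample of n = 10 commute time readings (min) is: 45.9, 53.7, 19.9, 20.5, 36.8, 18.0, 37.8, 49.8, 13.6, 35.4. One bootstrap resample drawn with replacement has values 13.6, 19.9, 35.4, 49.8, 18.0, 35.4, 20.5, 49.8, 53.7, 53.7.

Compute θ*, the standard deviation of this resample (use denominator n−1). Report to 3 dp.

Mean = 34.9800; sum of squared deviations = 2322.9960
s² = 2322.9960 / 9 = 258.1107
s = √258.1107 = 16.066

θ* = 16.066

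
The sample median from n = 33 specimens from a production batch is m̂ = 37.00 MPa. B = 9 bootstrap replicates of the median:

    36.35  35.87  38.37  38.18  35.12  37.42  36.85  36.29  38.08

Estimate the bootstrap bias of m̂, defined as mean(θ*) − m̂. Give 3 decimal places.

mean(θ*) = (36.35 + 35.87 + 38.37 + 38.18 + 35.12 + 37.42 + 36.85 + 36.29 + 38.08) / 9 = 36.9478
bias = 36.9478 − 37.00

bias = −0.052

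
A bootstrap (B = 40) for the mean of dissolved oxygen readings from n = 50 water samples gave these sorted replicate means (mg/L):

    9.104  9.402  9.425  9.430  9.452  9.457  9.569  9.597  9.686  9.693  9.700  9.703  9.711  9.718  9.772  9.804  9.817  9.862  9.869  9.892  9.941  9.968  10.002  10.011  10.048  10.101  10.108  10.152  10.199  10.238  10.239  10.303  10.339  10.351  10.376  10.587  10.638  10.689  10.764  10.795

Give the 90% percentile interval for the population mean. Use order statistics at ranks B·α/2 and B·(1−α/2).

α = 0.10; lower rank = 40 × 0.050 = 2; upper rank = 40 × 0.950 = 38.
The 2nd smallest replicate is 9.402; the 38th is 10.689.

(9.402, 10.689)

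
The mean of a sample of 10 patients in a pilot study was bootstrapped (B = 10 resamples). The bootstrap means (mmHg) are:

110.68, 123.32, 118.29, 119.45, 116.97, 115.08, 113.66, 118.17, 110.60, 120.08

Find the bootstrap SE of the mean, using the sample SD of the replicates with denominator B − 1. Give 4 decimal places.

SE* = 4.1210

Bootstrap SE is the standard deviation of the 10 replicate means.
Mean of replicates: (110.68 + 123.32 + 118.29 + 119.45 + 116.97 + 115.08 + 113.66 + 118.17 + 110.60 + 120.08) / 10 = 1166.30000 / 10 = 116.63000
Sum of squared deviations: (−5.95000)² + (+6.69000)² + (+1.66000)² + (+2.82000)² + (+0.34000)² + (−1.55000)² + (−2.97000)² + (+1.54000)² + (−6.03000)² + (+3.45000)² = 152.84060
Variance = 152.84060 / 9 = 16.98229
SE* = √16.98229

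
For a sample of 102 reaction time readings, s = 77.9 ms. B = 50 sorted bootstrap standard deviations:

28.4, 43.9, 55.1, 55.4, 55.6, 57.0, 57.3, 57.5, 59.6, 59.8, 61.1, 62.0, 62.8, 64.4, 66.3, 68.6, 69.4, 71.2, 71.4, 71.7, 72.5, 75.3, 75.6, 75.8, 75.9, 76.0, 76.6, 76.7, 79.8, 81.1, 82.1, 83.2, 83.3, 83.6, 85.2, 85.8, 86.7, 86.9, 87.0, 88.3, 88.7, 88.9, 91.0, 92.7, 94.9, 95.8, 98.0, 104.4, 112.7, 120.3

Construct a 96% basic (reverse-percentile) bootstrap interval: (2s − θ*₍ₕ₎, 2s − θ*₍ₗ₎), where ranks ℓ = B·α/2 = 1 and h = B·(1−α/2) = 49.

Percentile endpoints at ranks 1 and 49: θ*₍1₎ = 28.4, θ*₍49₎ = 112.7.
Basic interval reflects these around s:
  lower = 2 × 77.9 − 112.7 = 43.1
  upper = 2 × 77.9 − 28.4 = 127.4

(43.1, 127.4)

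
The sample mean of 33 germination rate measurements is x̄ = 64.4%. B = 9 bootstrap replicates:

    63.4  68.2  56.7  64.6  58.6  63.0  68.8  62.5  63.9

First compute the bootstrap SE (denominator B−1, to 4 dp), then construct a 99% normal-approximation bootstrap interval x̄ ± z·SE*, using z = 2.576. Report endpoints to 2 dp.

Mean of replicates = 63.3000; sum of squared deviations = 122.7000; SE* = √(122.7000/8) = 3.9163
Margin = 2.576 × 3.9163 = 10.088
Interval: 64.4 ± 10.088

(54.31, 74.49)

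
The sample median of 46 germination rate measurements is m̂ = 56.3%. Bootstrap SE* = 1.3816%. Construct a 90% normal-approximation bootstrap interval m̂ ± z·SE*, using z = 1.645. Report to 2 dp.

Margin = 1.645 × 1.3816 = 2.273
Interval: 56.3 ± 2.273

(54.03, 58.57)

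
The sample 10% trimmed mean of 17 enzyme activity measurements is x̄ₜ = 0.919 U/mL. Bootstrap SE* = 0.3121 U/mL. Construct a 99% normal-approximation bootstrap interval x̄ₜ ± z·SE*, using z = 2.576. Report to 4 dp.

(0.1150, 1.7230)

Margin = 2.576 × 0.3121 = 0.80397
Interval: 0.919 ± 0.80397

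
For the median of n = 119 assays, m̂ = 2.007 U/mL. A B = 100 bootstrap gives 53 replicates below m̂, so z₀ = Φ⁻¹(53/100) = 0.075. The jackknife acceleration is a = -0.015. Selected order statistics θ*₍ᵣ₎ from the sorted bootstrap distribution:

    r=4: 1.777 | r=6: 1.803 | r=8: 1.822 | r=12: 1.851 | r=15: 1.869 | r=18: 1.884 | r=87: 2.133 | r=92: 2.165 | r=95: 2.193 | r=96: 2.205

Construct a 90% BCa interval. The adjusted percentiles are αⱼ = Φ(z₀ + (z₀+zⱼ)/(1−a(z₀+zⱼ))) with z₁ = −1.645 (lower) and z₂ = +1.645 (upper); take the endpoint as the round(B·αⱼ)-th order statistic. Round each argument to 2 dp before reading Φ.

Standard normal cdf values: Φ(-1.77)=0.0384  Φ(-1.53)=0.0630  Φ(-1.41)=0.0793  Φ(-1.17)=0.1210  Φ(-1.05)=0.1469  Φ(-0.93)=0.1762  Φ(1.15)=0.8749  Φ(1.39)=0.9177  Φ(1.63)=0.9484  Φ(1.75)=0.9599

(1.803, 2.205)

Lower: z₀ + z₁ = 0.075 + (-1.645) = -1.570; 1 − a(z₀+z₁) = 1 − (-0.015)(-1.570) = 0.9765; argument = 0.075 + (-1.570)/0.9765 = -1.5329 → -1.53.
α₁ = Φ(-1.53) = 0.0630; rank = round(100 × 0.0630) = 6; θ*₍6₎ = 1.803.
Upper: z₀ + z₂ = 1.720; 1 − a(z₀+z₂) = 1.0258; argument = 1.7517 → 1.75; α₂ = 0.9599; rank = 96; θ*₍96₎ = 2.205.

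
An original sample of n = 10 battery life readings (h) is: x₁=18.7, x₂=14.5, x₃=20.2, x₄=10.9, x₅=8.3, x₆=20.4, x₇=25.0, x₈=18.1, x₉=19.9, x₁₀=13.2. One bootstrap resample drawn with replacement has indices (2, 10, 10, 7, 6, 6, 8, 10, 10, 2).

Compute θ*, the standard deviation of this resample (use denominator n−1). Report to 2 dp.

θ* = 4.17

Resample values: 14.5, 13.2, 13.2, 25.0, 20.4, 20.4, 18.1, 13.2, 13.2, 14.5.
Mean = 16.5700; sum of squared deviations = 156.7410
s² = 156.7410 / 9 = 17.4157
s = √17.4157 = 4.17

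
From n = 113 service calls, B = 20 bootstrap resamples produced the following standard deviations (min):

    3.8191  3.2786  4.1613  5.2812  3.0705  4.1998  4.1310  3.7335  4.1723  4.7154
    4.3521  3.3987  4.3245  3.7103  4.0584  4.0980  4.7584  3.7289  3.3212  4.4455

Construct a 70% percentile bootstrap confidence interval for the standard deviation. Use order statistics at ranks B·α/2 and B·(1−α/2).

(3.3212, 4.4455)

Sorted replicates: 3.0705, 3.2786, 3.3212, 3.3987, 3.7103, 3.7289, 3.7335, 3.8191, 4.0584, 4.0980, 4.1310, 4.1613, 4.1723, 4.1998, 4.3245, 4.3521, 4.4455, 4.7154, 4.7584, 5.2812
α = 0.30; lower rank = 20 × 0.150 = 3; upper rank = 20 × 0.850 = 17.
The 3rd smallest replicate is 3.3212; the 17th is 4.4455.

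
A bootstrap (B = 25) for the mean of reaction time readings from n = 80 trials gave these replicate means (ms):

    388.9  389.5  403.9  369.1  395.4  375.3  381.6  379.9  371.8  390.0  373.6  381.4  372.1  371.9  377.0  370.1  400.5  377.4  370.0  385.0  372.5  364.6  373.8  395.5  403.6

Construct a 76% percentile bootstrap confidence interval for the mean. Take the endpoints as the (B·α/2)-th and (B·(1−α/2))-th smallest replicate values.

(370.0, 395.5)

Sorted replicates: 364.6, 369.1, 370.0, 370.1, 371.8, 371.9, 372.1, 372.5, 373.6, 373.8, 375.3, 377.0, 377.4, 379.9, 381.4, 381.6, 385.0, 388.9, 389.5, 390.0, 395.4, 395.5, 400.5, 403.6, 403.9
α = 0.24; lower rank = 25 × 0.120 = 3; upper rank = 25 × 0.880 = 22.
The 3rd smallest replicate is 370.0; the 22nd is 395.5.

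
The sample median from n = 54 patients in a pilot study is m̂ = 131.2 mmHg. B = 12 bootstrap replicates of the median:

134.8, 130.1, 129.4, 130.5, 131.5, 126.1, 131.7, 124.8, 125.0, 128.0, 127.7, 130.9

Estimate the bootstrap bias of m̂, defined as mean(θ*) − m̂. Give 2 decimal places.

mean(θ*) = (134.8 + 130.1 + 129.4 + 130.5 + 131.5 + 126.1 + 131.7 + 124.8 + 125.0 + 128.0 + 127.7 + 130.9) / 12 = 129.208
bias = 129.208 − 131.2

bias = −1.99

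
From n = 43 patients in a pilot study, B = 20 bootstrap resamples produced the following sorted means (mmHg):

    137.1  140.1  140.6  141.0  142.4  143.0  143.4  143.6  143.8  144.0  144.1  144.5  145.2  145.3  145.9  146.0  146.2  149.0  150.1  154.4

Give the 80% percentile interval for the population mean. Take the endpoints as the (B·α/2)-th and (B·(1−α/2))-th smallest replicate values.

(140.1, 149.0)

α = 0.20; lower rank = 20 × 0.100 = 2; upper rank = 20 × 0.900 = 18.
The 2nd smallest replicate is 140.1; the 18th is 149.0.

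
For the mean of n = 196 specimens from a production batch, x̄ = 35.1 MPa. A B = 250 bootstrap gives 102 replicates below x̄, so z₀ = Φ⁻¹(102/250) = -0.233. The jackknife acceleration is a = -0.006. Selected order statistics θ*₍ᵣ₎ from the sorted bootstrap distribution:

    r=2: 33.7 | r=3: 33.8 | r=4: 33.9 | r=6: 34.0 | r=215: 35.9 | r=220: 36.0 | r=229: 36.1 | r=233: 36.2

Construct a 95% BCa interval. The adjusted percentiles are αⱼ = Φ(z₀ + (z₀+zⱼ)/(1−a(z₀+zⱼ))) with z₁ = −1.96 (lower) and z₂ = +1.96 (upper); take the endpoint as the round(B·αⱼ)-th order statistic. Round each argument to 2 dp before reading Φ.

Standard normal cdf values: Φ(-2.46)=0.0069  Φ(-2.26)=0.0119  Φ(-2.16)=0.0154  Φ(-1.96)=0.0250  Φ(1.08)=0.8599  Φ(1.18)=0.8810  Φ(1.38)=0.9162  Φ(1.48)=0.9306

(33.7, 36.2)

Lower: z₀ + z₁ = -0.233 + (-1.960) = -2.193; 1 − a(z₀+z₁) = 1 − (-0.006)(-2.193) = 0.9868; argument = -0.233 + (-2.193)/0.9868 = -2.4552 → -2.46.
α₁ = Φ(-2.46) = 0.0069; rank = round(250 × 0.0069) = 2; θ*₍2₎ = 33.7.
Upper: z₀ + z₂ = 1.727; 1 − a(z₀+z₂) = 1.0104; argument = 1.4763 → 1.48; α₂ = 0.9306; rank = 233; θ*₍233₎ = 36.2.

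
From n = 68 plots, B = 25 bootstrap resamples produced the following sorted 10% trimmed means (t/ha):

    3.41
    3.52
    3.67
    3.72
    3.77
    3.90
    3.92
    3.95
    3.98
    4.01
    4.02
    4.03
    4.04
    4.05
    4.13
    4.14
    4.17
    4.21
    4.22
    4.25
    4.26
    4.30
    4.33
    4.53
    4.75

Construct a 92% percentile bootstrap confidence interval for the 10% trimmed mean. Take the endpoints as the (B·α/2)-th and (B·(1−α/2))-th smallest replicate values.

(3.41, 4.53)

α = 0.08; lower rank = 25 × 0.040 = 1; upper rank = 25 × 0.960 = 24.
The 1st smallest replicate is 3.41; the 24th is 4.53.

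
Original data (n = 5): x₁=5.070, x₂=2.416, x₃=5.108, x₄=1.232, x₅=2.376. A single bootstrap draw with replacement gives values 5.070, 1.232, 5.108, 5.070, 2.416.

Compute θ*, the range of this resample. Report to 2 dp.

θ* = 3.88

Range = 5.108 − 1.232 = 3.88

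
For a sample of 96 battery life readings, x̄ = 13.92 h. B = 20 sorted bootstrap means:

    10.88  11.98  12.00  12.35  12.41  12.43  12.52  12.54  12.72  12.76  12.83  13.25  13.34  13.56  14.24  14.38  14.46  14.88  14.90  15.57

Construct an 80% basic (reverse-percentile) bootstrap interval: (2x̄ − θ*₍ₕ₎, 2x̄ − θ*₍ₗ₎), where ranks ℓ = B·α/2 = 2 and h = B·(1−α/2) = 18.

Percentile endpoints at ranks 2 and 18: θ*₍2₎ = 11.98, θ*₍18₎ = 14.88.
Basic interval reflects these around x̄:
  lower = 2 × 13.92 − 14.88 = 12.96
  upper = 2 × 13.92 − 11.98 = 15.86

(12.96, 15.86)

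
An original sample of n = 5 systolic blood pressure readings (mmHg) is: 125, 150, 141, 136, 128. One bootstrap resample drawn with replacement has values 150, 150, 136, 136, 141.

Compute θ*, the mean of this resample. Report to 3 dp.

θ* = 142.600

Mean = (150 + 150 + 136 + 136 + 141) / 5 = 713.0 / 5 = 142.600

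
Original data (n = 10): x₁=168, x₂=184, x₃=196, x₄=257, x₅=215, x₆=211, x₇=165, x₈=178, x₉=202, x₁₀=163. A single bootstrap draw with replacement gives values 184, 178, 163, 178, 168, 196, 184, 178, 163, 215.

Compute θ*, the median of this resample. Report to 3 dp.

θ* = 178.000

Sorted: 163, 163, 168, 178, 178, 178, 184, 184, 196, 215
Median = average of the two middle values = 178.000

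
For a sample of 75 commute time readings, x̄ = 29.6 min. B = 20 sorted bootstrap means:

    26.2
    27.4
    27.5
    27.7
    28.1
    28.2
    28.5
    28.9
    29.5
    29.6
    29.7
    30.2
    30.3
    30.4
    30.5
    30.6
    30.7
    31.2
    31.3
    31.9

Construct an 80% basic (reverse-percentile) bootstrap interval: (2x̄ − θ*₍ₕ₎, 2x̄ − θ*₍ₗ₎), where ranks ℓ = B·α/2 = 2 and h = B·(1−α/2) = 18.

(28.0, 31.8)

Percentile endpoints at ranks 2 and 18: θ*₍2₎ = 27.4, θ*₍18₎ = 31.2.
Basic interval reflects these around x̄:
  lower = 2 × 29.6 − 31.2 = 28.0
  upper = 2 × 29.6 − 27.4 = 31.8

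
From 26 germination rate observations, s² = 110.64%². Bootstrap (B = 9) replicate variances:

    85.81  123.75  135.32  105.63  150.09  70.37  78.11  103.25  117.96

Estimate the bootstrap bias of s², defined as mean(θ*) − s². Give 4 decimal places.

bias = −2.8300

mean(θ*) = (85.81 + 123.75 + 135.32 + 105.63 + 150.09 + 70.37 + 78.11 + 103.25 + 117.96) / 9 = 107.81000
bias = 107.81000 − 110.64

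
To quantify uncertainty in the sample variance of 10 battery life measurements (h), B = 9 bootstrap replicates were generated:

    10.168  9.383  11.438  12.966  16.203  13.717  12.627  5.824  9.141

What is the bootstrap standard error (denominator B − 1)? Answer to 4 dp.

Bootstrap SE is the standard deviation of the 9 replicate variances.
Mean of replicates: (10.168 + 9.383 + 11.438 + 12.966 + 16.203 + 13.717 + 12.627 + 5.824 + 9.141) / 9 = 101.46700 / 9 = 11.27411
Sum of squared deviations: (−1.10611)² + (−1.89111)² + (+0.16389)² + (+1.69189)² + (+4.92889)² + (+2.44289)² + (+1.35289)² + (−5.45011)² + (−2.13311)² = 74.03496
Variance = 74.03496 / 8 = 9.25437
SE* = √9.25437

SE* = 3.0421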